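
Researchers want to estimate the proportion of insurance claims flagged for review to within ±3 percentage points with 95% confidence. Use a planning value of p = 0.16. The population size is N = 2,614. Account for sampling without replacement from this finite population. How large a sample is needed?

For a proportion with margin E = 0.03 at 95% confidence, z = 1.960.
n = p̂(1−p̂)(z/E)² = 0.16 × 0.84 × (1.960/0.03)² = 573.68 — call this n₀.
Finite-population correction with N = 2,614: n = n₀ / (1 + (n₀−1)/N) = 573.68 / 1.219 = 470.62
Round up: n = 471.

471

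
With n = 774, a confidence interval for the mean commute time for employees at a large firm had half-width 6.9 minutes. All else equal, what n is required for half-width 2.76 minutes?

Margin of error scales as 1/√n, so n₂ = n₁·(E₁/E₂)².
n₂ = 774 × (6.9/2.76)² = 774 × 6.25 = 4837.50
Round up: n₂ = 4838.

n = 4838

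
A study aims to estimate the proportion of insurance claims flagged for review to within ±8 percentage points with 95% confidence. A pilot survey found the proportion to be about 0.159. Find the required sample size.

81

For a proportion with margin E = 0.08 at 95% confidence, z = 1.960.
n = p̂(1−p̂)(z/E)² = 0.159 × 0.841 × (1.960/0.08)² = 80.26
Round up: n = 81.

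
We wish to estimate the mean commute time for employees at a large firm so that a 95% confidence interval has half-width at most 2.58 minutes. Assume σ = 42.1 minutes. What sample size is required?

For a mean, the margin of error is E = z·σ/√n, so n = (zσ/E)².
At 95% confidence, z = 1.960.
n = (1.960 × 42.1 / 2.58)² = 1022.91
Round up: n = 1023.

1023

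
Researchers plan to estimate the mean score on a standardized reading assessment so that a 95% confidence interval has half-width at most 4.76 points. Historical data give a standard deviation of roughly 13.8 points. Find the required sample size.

For a mean, the margin of error is E = z·σ/√n, so n = (zσ/E)².
At 95% confidence, z = 1.960.
n = (1.960 × 13.8 / 4.76)² = 32.29
Round up: n = 33.

33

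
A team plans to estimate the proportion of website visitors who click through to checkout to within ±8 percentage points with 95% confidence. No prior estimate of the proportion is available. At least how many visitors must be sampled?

151

For a proportion with margin E = 0.08 at 95% confidence, z = 1.960.
With no prior estimate, use p = 0.5, which maximizes p(1−p) at 0.25.
n = 0.25 × (z/E)² = 0.25 × (1.960/0.08)² = 150.06
Round up: n = 151.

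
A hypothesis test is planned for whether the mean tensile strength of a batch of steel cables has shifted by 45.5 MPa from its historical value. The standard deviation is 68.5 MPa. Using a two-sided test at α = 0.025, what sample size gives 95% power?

35

For a one-sample z-test, n = ((z_{α/2} + z_β)·σ/δ)².
z_{α/2} = 2.241 (two-sided α = 0.025); z_β = 1.645 (power 95% → β = 0.05).
n = (3.886 × 68.5 / 45.5)² = 34.23
Round up: n = 35.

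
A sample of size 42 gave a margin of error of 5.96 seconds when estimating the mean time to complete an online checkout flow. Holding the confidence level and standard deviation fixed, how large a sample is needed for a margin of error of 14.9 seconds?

Margin of error scales as 1/√n, so n₂ = n₁·(E₁/E₂)².
n₂ = 42 × (5.96/14.9)² = 42 × 0.16 = 6.72
Round up: n₂ = 7.

7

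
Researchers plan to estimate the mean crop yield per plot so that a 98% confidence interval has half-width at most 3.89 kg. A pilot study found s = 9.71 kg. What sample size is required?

34

For a mean, the margin of error is E = z·σ/√n, so n = (zσ/E)².
At 98% confidence, z = 2.326.
n = (2.326 × 9.71 / 3.89)² = 33.71
Round up: n = 34.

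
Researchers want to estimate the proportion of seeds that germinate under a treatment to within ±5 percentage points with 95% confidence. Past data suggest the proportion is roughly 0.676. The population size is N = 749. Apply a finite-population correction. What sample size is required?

233

For a proportion with margin E = 0.05 at 95% confidence, z = 1.960.
n = p̂(1−p̂)(z/E)² = 0.676 × 0.324 × (1.960/0.05)² = 336.56 — call this n₀.
Finite-population correction with N = 749: n = n₀ / (1 + (n₀−1)/N) = 336.56 / 1.448 = 232.43
Round up: n = 233.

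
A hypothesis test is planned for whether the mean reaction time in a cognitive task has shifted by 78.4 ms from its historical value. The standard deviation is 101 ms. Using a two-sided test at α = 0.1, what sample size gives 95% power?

n = 18

For a one-sample z-test, n = ((z_{α/2} + z_β)·σ/δ)².
z_{α/2} = 1.645 (two-sided α = 0.1); z_β = 1.645 (power 95% → β = 0.05).
n = (3.290 × 101 / 78.4)² = 17.96
Round up: n = 18.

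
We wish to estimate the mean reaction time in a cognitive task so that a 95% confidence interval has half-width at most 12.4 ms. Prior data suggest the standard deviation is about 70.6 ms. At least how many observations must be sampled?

125

For a mean, the margin of error is E = z·σ/√n, so n = (zσ/E)².
At 95% confidence, z = 1.960.
n = (1.960 × 70.6 / 12.4)² = 124.53
Round up: n = 125.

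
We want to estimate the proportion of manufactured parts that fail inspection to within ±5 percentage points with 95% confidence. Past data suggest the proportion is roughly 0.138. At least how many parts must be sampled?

183

For a proportion with margin E = 0.05 at 95% confidence, z = 1.960.
n = p̂(1−p̂)(z/E)² = 0.138 × 0.862 × (1.960/0.05)² = 182.79
Round up: n = 183.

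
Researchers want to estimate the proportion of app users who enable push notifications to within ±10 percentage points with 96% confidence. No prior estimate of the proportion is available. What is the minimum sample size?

For a proportion with margin E = 0.1 at 96% confidence, z = 2.054.
With no prior estimate, use p = 0.5, which maximizes p(1−p) at 0.25.
n = 0.25 × (z/E)² = 0.25 × (2.054/0.1)² = 105.47
Round up: n = 106.

n = 106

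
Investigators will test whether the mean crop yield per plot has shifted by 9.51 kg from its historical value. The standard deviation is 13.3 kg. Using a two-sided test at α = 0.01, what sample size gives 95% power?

35

For a one-sample z-test, n = ((z_{α/2} + z_β)·σ/δ)².
z_{α/2} = 2.576 (two-sided α = 0.01); z_β = 1.645 (power 95% → β = 0.05).
n = (4.221 × 13.3 / 9.51)² = 34.85
Round up: n = 35.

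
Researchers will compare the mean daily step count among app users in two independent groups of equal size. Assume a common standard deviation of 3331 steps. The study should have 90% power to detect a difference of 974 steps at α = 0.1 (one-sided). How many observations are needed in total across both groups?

For two equal groups, n per group = 2·((z_α + z_β)·σ/δ)².
z_α = 1.282; z_β = 1.282 (power 90%).
n = 2 × (2.564 × 3331 / 974)² = 2 × 76.89 = 153.78
Round up: n = 154 per group.
Total across both groups: 2 × 154 = 308.

308 total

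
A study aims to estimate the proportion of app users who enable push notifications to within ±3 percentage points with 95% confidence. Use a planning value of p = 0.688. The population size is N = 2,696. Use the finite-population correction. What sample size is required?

For a proportion with margin E = 0.03 at 95% confidence, z = 1.960.
n = p̂(1−p̂)(z/E)² = 0.688 × 0.312 × (1.960/0.03)² = 916.25 — call this n₀.
Finite-population correction with N = 2,696: n = n₀ / (1 + (n₀−1)/N) = 916.25 / 1.339 = 684.28
Round up: n = 685.

685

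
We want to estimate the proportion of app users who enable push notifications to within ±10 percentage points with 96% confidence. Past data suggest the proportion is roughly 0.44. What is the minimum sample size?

104

For a proportion with margin E = 0.1 at 96% confidence, z = 2.054.
n = p̂(1−p̂)(z/E)² = 0.44 × 0.56 × (2.054/0.1)² = 103.95
Round up: n = 104.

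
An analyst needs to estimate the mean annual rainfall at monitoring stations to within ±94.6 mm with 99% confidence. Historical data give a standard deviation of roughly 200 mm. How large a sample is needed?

30

For a mean, the margin of error is E = z·σ/√n, so n = (zσ/E)².
At 99% confidence, z = 2.576.
n = (2.576 × 200 / 94.6)² = 29.66
Round up: n = 30.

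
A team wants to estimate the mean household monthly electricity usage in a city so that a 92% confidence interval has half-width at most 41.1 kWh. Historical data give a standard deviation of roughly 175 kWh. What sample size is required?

n = 56

For a mean, the margin of error is E = z·σ/√n, so n = (zσ/E)².
At 92% confidence, z = 1.751.
n = (1.751 × 175 / 41.1)² = 55.59
Round up: n = 56.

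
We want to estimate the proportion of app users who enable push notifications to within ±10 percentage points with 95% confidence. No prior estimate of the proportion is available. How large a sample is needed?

For a proportion with margin E = 0.1 at 95% confidence, z = 1.960.
With no prior estimate, use p = 0.5, which maximizes p(1−p) at 0.25.
n = 0.25 × (z/E)² = 0.25 × (1.960/0.1)² = 96.04
Round up: n = 97.

97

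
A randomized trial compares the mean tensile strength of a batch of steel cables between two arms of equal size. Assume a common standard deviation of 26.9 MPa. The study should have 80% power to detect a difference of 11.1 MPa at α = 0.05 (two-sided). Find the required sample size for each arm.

For two equal groups, n per group = 2·((z_{α/2} + z_β)·σ/δ)².
z_{α/2} = 1.960; z_β = 0.842 (power 80%).
n = 2 × (2.802 × 26.9 / 11.1)² = 2 × 46.11 = 92.22
Round up: n = 93 per group.

93 per group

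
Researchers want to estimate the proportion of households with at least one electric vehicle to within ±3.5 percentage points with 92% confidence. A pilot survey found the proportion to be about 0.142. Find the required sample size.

305

For a proportion with margin E = 0.035 at 92% confidence, z = 1.751.
n = p̂(1−p̂)(z/E)² = 0.142 × 0.858 × (1.751/0.035)² = 304.94
Round up: n = 305.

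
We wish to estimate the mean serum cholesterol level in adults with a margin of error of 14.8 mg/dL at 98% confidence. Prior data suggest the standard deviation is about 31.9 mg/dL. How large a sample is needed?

n = 26

For a mean, the margin of error is E = z·σ/√n, so n = (zσ/E)².
At 98% confidence, z = 2.326.
n = (2.326 × 31.9 / 14.8)² = 25.13
Round up: n = 26.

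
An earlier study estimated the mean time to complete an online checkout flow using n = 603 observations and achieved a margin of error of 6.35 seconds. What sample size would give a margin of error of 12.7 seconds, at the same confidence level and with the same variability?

Margin of error scales as 1/√n, so n₂ = n₁·(E₁/E₂)².
n₂ = 603 × (6.35/12.7)² = 603 × 0.25 = 150.75
Round up: n₂ = 151.

n = 151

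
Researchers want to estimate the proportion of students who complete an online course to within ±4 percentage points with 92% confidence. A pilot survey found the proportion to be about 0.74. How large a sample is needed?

n = 369

For a proportion with margin E = 0.04 at 92% confidence, z = 1.751.
n = p̂(1−p̂)(z/E)² = 0.74 × 0.26 × (1.751/0.04)² = 368.69
Round up: n = 369.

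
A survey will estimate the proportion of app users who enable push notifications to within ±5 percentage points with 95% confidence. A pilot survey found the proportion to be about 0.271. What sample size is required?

For a proportion with margin E = 0.05 at 95% confidence, z = 1.960.
n = p̂(1−p̂)(z/E)² = 0.271 × 0.729 × (1.960/0.05)² = 303.58
Round up: n = 304.

n = 304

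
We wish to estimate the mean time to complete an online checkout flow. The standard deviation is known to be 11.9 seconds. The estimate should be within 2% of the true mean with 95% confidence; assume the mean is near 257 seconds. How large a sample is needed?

For a mean, the margin of error is E = z·σ/√n, so n = (zσ/E)².
At 95% confidence, z = 1.960.
E = 2% of 257 = 5.14 seconds.
n = (1.960 × 11.9 / 5.14)² = 20.59
Round up: n = 21.

21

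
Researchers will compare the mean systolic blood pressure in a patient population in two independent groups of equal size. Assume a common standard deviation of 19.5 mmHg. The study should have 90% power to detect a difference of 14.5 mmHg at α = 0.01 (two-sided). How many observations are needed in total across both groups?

108 total

For two equal groups, n per group = 2·((z_{α/2} + z_β)·σ/δ)².
z_{α/2} = 2.576; z_β = 1.282 (power 90%).
n = 2 × (3.858 × 19.5 / 14.5)² = 2 × 26.92 = 53.84
Round up: n = 54 per group.
Total across both groups: 2 × 54 = 108.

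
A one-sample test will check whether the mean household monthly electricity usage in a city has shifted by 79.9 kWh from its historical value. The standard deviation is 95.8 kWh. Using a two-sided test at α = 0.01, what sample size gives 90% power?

22

For a one-sample z-test, n = ((z_{α/2} + z_β)·σ/δ)².
z_{α/2} = 2.576 (two-sided α = 0.01); z_β = 1.282 (power 90% → β = 0.1).
n = (3.858 × 95.8 / 79.9)² = 21.40
Round up: n = 22.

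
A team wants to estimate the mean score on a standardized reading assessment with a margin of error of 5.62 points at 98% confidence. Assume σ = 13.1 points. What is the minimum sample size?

For a mean, the margin of error is E = z·σ/√n, so n = (zσ/E)².
At 98% confidence, z = 2.326.
n = (2.326 × 13.1 / 5.62)² = 29.40
Round up: n = 30.

30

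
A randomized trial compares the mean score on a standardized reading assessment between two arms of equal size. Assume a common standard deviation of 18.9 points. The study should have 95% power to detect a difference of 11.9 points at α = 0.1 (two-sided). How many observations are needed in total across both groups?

For two equal groups, n per group = 2·((z_{α/2} + z_β)·σ/δ)².
z_{α/2} = 1.645; z_β = 1.645 (power 95%).
n = 2 × (3.290 × 18.9 / 11.9)² = 2 × 27.30 = 54.60
Round up: n = 55 per group.
Total across both groups: 2 × 55 = 110.

110 total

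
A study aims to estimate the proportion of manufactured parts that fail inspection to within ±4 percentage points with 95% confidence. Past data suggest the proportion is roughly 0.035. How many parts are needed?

82

For a proportion with margin E = 0.04 at 95% confidence, z = 1.960.
n = p̂(1−p̂)(z/E)² = 0.035 × 0.965 × (1.960/0.04)² = 81.09
Round up: n = 82.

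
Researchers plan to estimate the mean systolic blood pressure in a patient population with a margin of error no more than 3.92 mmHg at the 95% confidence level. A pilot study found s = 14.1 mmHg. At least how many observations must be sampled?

For a mean, the margin of error is E = z·σ/√n, so n = (zσ/E)².
At 95% confidence, z = 1.960.
n = (1.960 × 14.1 / 3.92)² = 49.70
Round up: n = 50.

50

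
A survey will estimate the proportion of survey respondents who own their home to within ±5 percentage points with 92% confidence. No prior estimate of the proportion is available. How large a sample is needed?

307

For a proportion with margin E = 0.05 at 92% confidence, z = 1.751.
With no prior estimate, use p = 0.5, which maximizes p(1−p) at 0.25.
n = 0.25 × (z/E)² = 0.25 × (1.751/0.05)² = 306.60
Round up: n = 307.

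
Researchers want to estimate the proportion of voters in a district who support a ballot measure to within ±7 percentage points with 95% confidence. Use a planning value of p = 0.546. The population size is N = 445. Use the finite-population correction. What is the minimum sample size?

n = 136

For a proportion with margin E = 0.07 at 95% confidence, z = 1.960.
n = p̂(1−p̂)(z/E)² = 0.546 × 0.454 × (1.960/0.07)² = 194.34 — call this n₀.
Finite-population correction with N = 445: n = n₀ / (1 + (n₀−1)/N) = 194.34 / 1.434 = 135.52
Round up: n = 136.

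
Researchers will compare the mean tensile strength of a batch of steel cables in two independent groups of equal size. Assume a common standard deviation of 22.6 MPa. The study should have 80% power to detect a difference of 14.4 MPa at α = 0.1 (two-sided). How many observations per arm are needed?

31 per group

For two equal groups, n per group = 2·((z_{α/2} + z_β)·σ/δ)².
z_{α/2} = 1.645; z_β = 0.842 (power 80%).
n = 2 × (2.487 × 22.6 / 14.4)² = 2 × 15.24 = 30.48
Round up: n = 31 per group.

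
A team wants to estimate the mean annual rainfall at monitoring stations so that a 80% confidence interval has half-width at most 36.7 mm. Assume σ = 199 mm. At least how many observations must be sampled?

For a mean, the margin of error is E = z·σ/√n, so n = (zσ/E)².
At 80% confidence, z = 1.282.
n = (1.282 × 199 / 36.7)² = 48.32
Round up: n = 49.

49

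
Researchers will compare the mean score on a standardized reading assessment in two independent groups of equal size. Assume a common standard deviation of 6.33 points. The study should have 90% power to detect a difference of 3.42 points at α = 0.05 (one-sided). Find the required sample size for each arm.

For two equal groups, n per group = 2·((z_α + z_β)·σ/δ)².
z_α = 1.645; z_β = 1.282 (power 90%).
n = 2 × (2.927 × 6.33 / 3.42)² = 2 × 29.35 = 58.70
Round up: n = 59 per group.

59 per group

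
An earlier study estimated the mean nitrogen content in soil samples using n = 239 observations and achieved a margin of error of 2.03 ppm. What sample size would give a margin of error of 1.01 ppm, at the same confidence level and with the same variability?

966

Margin of error scales as 1/√n, so n₂ = n₁·(E₁/E₂)².
n₂ = 239 × (2.03/1.01)² = 239 × 4.04 = 965.56
Round up: n₂ = 966.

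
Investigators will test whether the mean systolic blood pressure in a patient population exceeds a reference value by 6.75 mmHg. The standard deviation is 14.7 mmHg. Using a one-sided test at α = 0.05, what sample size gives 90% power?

n = 41

For a one-sample z-test, n = ((z_α + z_β)·σ/δ)².
z_α = 1.645 (one-sided α = 0.05); z_β = 1.282 (power 90% → β = 0.1).
n = (2.927 × 14.7 / 6.75)² = 40.63
Round up: n = 41.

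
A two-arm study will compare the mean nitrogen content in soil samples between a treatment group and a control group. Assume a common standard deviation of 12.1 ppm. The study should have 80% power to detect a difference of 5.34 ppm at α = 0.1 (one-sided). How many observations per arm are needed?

47 per group

For two equal groups, n per group = 2·((z_α + z_β)·σ/δ)².
z_α = 1.282; z_β = 0.842 (power 80%).
n = 2 × (2.124 × 12.1 / 5.34)² = 2 × 23.16 = 46.32
Round up: n = 47 per group.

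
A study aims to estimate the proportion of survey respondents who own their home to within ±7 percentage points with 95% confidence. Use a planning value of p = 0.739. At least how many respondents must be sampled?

n = 152

For a proportion with margin E = 0.07 at 95% confidence, z = 1.960.
n = p̂(1−p̂)(z/E)² = 0.739 × 0.261 × (1.960/0.07)² = 151.22
Round up: n = 152.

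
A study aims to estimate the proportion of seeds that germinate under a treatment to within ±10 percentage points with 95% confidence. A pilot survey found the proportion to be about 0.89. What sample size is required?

n = 38

For a proportion with margin E = 0.1 at 95% confidence, z = 1.960.
n = p̂(1−p̂)(z/E)² = 0.89 × 0.11 × (1.960/0.1)² = 37.61
Round up: n = 38.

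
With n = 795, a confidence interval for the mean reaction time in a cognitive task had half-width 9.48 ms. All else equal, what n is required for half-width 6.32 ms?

1789

Margin of error scales as 1/√n, so n₂ = n₁·(E₁/E₂)².
n₂ = 795 × (9.48/6.32)² = 795 × 2.25 = 1788.75
Round up: n₂ = 1789.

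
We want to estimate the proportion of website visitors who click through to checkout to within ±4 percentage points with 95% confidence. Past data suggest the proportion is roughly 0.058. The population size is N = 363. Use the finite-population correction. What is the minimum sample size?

97

For a proportion with margin E = 0.04 at 95% confidence, z = 1.960.
n = p̂(1−p̂)(z/E)² = 0.058 × 0.942 × (1.960/0.04)² = 131.18 — call this n₀.
Finite-population correction with N = 363: n = n₀ / (1 + (n₀−1)/N) = 131.18 / 1.359 = 96.53
Round up: n = 97.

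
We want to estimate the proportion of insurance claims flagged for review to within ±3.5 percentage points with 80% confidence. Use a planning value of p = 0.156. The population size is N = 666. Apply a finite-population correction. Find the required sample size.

140

For a proportion with margin E = 0.035 at 80% confidence, z = 1.282.
n = p̂(1−p̂)(z/E)² = 0.156 × 0.844 × (1.282/0.035)² = 176.65 — call this n₀.
Finite-population correction with N = 666: n = n₀ / (1 + (n₀−1)/N) = 176.65 / 1.264 = 139.75
Round up: n = 140.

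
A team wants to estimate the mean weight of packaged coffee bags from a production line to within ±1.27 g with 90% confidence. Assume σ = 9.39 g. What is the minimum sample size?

148

For a mean, the margin of error is E = z·σ/√n, so n = (zσ/E)².
At 90% confidence, z = 1.645.
n = (1.645 × 9.39 / 1.27)² = 147.93
Round up: n = 148.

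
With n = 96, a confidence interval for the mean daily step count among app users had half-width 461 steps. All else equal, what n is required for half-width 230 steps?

Margin of error scales as 1/√n, so n₂ = n₁·(E₁/E₂)².
n₂ = 96 × (461/230)² = 96 × 4.017 = 385.63
Round up: n₂ = 386.

n = 386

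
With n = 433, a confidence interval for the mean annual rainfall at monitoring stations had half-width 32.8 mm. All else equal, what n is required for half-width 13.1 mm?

Margin of error scales as 1/√n, so n₂ = n₁·(E₁/E₂)².
n₂ = 433 × (32.8/13.1)² = 433 × 6.269 = 2714.48
Round up: n₂ = 2715.

2715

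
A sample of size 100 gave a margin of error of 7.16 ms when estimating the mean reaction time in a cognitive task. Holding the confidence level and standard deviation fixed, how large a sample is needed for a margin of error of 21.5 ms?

12

Margin of error scales as 1/√n, so n₂ = n₁·(E₁/E₂)².
n₂ = 100 × (7.16/21.5)² = 100 × 0.1109 = 11.09
Round up: n₂ = 12.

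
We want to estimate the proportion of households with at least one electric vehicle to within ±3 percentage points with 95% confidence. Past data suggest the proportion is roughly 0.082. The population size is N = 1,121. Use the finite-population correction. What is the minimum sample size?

n = 250

For a proportion with margin E = 0.03 at 95% confidence, z = 1.960.
n = p̂(1−p̂)(z/E)² = 0.082 × 0.918 × (1.960/0.03)² = 321.31 — call this n₀.
Finite-population correction with N = 1,121: n = n₀ / (1 + (n₀−1)/N) = 321.31 / 1.286 = 249.85
Round up: n = 250.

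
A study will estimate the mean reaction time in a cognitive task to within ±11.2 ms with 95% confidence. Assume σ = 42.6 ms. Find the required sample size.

56

For a mean, the margin of error is E = z·σ/√n, so n = (zσ/E)².
At 95% confidence, z = 1.960.
n = (1.960 × 42.6 / 11.2)² = 55.58
Round up: n = 56.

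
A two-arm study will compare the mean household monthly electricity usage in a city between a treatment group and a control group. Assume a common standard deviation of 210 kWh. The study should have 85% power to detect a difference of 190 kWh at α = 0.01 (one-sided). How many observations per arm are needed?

28 per group

For two equal groups, n per group = 2·((z_α + z_β)·σ/δ)².
z_α = 2.326; z_β = 1.036 (power 85%).
n = 2 × (3.362 × 210 / 190)² = 2 × 13.81 = 27.62
Round up: n = 28 per group.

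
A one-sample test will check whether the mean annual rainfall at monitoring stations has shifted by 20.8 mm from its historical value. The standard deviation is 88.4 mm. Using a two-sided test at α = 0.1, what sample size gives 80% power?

112

For a one-sample z-test, n = ((z_{α/2} + z_β)·σ/δ)².
z_{α/2} = 1.645 (two-sided α = 0.1); z_β = 0.842 (power 80% → β = 0.2).
n = (2.487 × 88.4 / 20.8)² = 111.72
Round up: n = 112.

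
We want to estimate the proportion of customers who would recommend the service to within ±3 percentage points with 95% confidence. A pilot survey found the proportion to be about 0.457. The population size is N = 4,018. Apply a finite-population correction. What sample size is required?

For a proportion with margin E = 0.03 at 95% confidence, z = 1.960.
n = p̂(1−p̂)(z/E)² = 0.457 × 0.543 × (1.960/0.03)² = 1059.22 — call this n₀.
Finite-population correction with N = 4,018: n = n₀ / (1 + (n₀−1)/N) = 1059.22 / 1.263 = 838.65
Round up: n = 839.

839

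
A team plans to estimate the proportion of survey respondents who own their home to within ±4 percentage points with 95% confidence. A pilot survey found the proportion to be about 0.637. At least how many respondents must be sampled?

For a proportion with margin E = 0.04 at 95% confidence, z = 1.960.
n = p̂(1−p̂)(z/E)² = 0.637 × 0.363 × (1.960/0.04)² = 555.19
Round up: n = 556.

556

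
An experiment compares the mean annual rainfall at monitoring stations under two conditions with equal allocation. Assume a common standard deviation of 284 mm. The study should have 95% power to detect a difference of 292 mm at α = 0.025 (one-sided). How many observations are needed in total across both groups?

For two equal groups, n per group = 2·((z_α + z_β)·σ/δ)².
z_α = 1.960; z_β = 1.645 (power 95%).
n = 2 × (3.605 × 284 / 292)² = 2 × 12.29 = 24.58
Round up: n = 25 per group.
Total across both groups: 2 × 25 = 50.

50 total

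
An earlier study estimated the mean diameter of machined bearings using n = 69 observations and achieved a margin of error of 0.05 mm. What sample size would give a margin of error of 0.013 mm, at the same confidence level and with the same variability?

1021

Margin of error scales as 1/√n, so n₂ = n₁·(E₁/E₂)².
n₂ = 69 × (0.05/0.013)² = 69 × 14.79 = 1020.51
Round up: n₂ = 1021.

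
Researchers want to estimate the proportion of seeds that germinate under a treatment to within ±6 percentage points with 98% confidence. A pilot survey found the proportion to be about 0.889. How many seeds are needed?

For a proportion with margin E = 0.06 at 98% confidence, z = 2.326.
n = p̂(1−p̂)(z/E)² = 0.889 × 0.111 × (2.326/0.06)² = 148.30
Round up: n = 149.

n = 149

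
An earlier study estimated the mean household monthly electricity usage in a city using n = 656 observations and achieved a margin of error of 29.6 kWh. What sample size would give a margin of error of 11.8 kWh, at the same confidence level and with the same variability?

Margin of error scales as 1/√n, so n₂ = n₁·(E₁/E₂)².
n₂ = 656 × (29.6/11.8)² = 656 × 6.292 = 4127.55
Round up: n₂ = 4128.

4128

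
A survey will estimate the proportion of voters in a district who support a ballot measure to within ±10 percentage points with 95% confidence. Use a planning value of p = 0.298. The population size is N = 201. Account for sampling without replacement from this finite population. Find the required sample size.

For a proportion with margin E = 0.1 at 95% confidence, z = 1.960.
n = p̂(1−p̂)(z/E)² = 0.298 × 0.702 × (1.960/0.1)² = 80.36 — call this n₀.
Finite-population correction with N = 201: n = n₀ / (1 + (n₀−1)/N) = 80.36 / 1.395 = 57.61
Round up: n = 58.

n = 58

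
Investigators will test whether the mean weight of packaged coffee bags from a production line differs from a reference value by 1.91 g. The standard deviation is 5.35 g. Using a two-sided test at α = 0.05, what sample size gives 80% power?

62

For a one-sample z-test, n = ((z_{α/2} + z_β)·σ/δ)².
z_{α/2} = 1.960 (two-sided α = 0.05); z_β = 0.842 (power 80% → β = 0.2).
n = (2.802 × 5.35 / 1.91)² = 61.60
Round up: n = 62.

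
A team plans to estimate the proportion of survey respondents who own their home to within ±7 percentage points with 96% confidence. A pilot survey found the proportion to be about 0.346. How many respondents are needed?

195

For a proportion with margin E = 0.07 at 96% confidence, z = 2.054.
n = p̂(1−p̂)(z/E)² = 0.346 × 0.654 × (2.054/0.07)² = 194.83
Round up: n = 195.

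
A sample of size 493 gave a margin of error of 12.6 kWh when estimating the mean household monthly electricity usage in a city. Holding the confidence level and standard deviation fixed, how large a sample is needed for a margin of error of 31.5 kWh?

Margin of error scales as 1/√n, so n₂ = n₁·(E₁/E₂)².
n₂ = 493 × (12.6/31.5)² = 493 × 0.16 = 78.88
Round up: n₂ = 79.

79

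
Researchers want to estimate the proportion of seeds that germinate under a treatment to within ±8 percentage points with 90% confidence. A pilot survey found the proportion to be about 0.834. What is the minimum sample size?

For a proportion with margin E = 0.08 at 90% confidence, z = 1.645.
n = p̂(1−p̂)(z/E)² = 0.834 × 0.166 × (1.645/0.08)² = 58.54
Round up: n = 59.

n = 59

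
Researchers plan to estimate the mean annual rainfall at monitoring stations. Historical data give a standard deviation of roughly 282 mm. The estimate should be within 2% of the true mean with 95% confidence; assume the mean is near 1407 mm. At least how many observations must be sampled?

386

For a mean, the margin of error is E = z·σ/√n, so n = (zσ/E)².
At 95% confidence, z = 1.960.
E = 2% of 1407 = 28.14 mm.
n = (1.960 × 282 / 28.14)² = 385.80
Round up: n = 386.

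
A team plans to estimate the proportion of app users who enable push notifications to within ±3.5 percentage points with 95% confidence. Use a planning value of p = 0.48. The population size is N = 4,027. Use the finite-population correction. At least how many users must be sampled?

For a proportion with margin E = 0.035 at 95% confidence, z = 1.960.
n = p̂(1−p̂)(z/E)² = 0.48 × 0.52 × (1.960/0.035)² = 782.75 — call this n₀.
Finite-population correction with N = 4,027: n = n₀ / (1 + (n₀−1)/N) = 782.75 / 1.194 = 655.57
Round up: n = 656.

n = 656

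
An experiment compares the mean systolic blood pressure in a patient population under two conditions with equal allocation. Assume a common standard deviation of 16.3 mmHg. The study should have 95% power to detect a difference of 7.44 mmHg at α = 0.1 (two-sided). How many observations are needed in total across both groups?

208 total

For two equal groups, n per group = 2·((z_{α/2} + z_β)·σ/δ)².
z_{α/2} = 1.645; z_β = 1.645 (power 95%).
n = 2 × (3.290 × 16.3 / 7.44)² = 2 × 51.95 = 103.90
Round up: n = 104 per group.
Total across both groups: 2 × 104 = 208.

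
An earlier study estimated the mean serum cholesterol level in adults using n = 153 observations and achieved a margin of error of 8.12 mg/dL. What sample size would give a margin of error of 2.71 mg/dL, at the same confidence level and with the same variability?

Margin of error scales as 1/√n, so n₂ = n₁·(E₁/E₂)².
n₂ = 153 × (8.12/2.71)² = 153 × 8.978 = 1373.63
Round up: n₂ = 1374.

n = 1374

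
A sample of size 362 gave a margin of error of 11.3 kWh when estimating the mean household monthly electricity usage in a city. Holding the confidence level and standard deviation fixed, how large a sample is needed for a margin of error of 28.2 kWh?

Margin of error scales as 1/√n, so n₂ = n₁·(E₁/E₂)².
n₂ = 362 × (11.3/28.2)² = 362 × 0.1606 = 58.14
Round up: n₂ = 59.

59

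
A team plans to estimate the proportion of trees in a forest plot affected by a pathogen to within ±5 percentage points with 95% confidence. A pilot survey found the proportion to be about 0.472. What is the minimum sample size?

383

For a proportion with margin E = 0.05 at 95% confidence, z = 1.960.
n = p̂(1−p̂)(z/E)² = 0.472 × 0.528 × (1.960/0.05)² = 382.96
Round up: n = 383.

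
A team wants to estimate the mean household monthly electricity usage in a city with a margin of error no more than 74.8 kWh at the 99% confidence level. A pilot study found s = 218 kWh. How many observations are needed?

n = 57

For a mean, the margin of error is E = z·σ/√n, so n = (zσ/E)².
At 99% confidence, z = 2.576.
n = (2.576 × 218 / 74.8)² = 56.36
Round up: n = 57.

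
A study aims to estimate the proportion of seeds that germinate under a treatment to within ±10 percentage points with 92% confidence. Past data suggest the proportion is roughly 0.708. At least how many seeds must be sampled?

For a proportion with margin E = 0.1 at 92% confidence, z = 1.751.
n = p̂(1−p̂)(z/E)² = 0.708 × 0.292 × (1.751/0.1)² = 63.39
Round up: n = 64.

64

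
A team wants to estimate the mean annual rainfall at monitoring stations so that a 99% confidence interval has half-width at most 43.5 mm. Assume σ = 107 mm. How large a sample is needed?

For a mean, the margin of error is E = z·σ/√n, so n = (zσ/E)².
At 99% confidence, z = 2.576.
n = (2.576 × 107 / 43.5)² = 40.15
Round up: n = 41.

41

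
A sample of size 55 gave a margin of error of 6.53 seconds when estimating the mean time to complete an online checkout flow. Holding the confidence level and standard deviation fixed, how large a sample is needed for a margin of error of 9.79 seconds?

Margin of error scales as 1/√n, so n₂ = n₁·(E₁/E₂)².
n₂ = 55 × (6.53/9.79)² = 55 × 0.4449 = 24.47
Round up: n₂ = 25.

25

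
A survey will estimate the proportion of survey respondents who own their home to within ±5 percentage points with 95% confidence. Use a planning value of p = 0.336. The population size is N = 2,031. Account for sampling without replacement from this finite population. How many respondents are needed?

For a proportion with margin E = 0.05 at 95% confidence, z = 1.960.
n = p̂(1−p̂)(z/E)² = 0.336 × 0.664 × (1.960/0.05)² = 342.83 — call this n₀.
Finite-population correction with N = 2,031: n = n₀ / (1 + (n₀−1)/N) = 342.83 / 1.168 = 293.52
Round up: n = 294.

294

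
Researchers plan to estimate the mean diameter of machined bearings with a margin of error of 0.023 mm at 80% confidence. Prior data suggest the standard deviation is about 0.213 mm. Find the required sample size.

For a mean, the margin of error is E = z·σ/√n, so n = (zσ/E)².
At 80% confidence, z = 1.282.
n = (1.282 × 0.213 / 0.023)² = 140.95
Round up: n = 141.

141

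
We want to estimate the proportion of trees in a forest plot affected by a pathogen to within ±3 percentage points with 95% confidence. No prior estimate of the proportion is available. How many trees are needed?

1068

For a proportion with margin E = 0.03 at 95% confidence, z = 1.960.
With no prior estimate, use p = 0.5, which maximizes p(1−p) at 0.25.
n = 0.25 × (z/E)² = 0.25 × (1.960/0.03)² = 1067.11
Round up: n = 1068.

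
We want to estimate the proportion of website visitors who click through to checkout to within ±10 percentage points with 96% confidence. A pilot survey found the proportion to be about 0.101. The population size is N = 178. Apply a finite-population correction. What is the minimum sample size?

32

For a proportion with margin E = 0.1 at 96% confidence, z = 2.054.
n = p̂(1−p̂)(z/E)² = 0.101 × 0.899 × (2.054/0.1)² = 38.31 — call this n₀.
Finite-population correction with N = 178: n = n₀ / (1 + (n₀−1)/N) = 38.31 / 1.21 = 31.66
Round up: n = 32.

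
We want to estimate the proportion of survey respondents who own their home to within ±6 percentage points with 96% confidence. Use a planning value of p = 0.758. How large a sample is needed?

215

For a proportion with margin E = 0.06 at 96% confidence, z = 2.054.
n = p̂(1−p̂)(z/E)² = 0.758 × 0.242 × (2.054/0.06)² = 214.97
Round up: n = 215.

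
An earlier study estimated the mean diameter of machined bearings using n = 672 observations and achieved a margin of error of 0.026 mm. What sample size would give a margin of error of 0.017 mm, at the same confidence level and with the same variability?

Margin of error scales as 1/√n, so n₂ = n₁·(E₁/E₂)².
n₂ = 672 × (0.026/0.017)² = 672 × 2.339 = 1571.81
Round up: n₂ = 1572.

n = 1572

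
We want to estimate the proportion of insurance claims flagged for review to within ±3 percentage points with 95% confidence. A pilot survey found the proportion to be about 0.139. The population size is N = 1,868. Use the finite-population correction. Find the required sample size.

402

For a proportion with margin E = 0.03 at 95% confidence, z = 1.960.
n = p̂(1−p̂)(z/E)² = 0.139 × 0.861 × (1.960/0.03)² = 510.84 — call this n₀.
Finite-population correction with N = 1,868: n = n₀ / (1 + (n₀−1)/N) = 510.84 / 1.273 = 401.29
Round up: n = 402.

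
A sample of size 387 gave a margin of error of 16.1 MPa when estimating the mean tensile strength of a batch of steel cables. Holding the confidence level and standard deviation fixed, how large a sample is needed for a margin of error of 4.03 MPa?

6177

Margin of error scales as 1/√n, so n₂ = n₁·(E₁/E₂)².
n₂ = 387 × (16.1/4.03)² = 387 × 15.96 = 6176.52
Round up: n₂ = 6177.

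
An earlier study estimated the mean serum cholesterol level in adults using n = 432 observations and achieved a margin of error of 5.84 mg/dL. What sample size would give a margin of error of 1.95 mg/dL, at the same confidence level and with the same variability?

3875

Margin of error scales as 1/√n, so n₂ = n₁·(E₁/E₂)².
n₂ = 432 × (5.84/1.95)² = 432 × 8.969 = 3874.61
Round up: n₂ = 3875.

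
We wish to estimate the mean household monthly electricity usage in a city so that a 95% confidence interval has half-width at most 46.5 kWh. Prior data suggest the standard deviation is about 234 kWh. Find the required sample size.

For a mean, the margin of error is E = z·σ/√n, so n = (zσ/E)².
At 95% confidence, z = 1.960.
n = (1.960 × 234 / 46.5)² = 97.28
Round up: n = 98.

98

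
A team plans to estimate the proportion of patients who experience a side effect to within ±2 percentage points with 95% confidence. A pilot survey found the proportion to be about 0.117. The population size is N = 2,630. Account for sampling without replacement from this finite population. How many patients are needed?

For a proportion with margin E = 0.02 at 95% confidence, z = 1.960.
n = p̂(1−p̂)(z/E)² = 0.117 × 0.883 × (1.960/0.02)² = 992.20 — call this n₀.
Finite-population correction with N = 2,630: n = n₀ / (1 + (n₀−1)/N) = 992.20 / 1.377 = 720.55
Round up: n = 721.

n = 721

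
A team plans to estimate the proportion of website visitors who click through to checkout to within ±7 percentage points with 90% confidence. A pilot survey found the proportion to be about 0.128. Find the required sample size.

62

For a proportion with margin E = 0.07 at 90% confidence, z = 1.645.
n = p̂(1−p̂)(z/E)² = 0.128 × 0.872 × (1.645/0.07)² = 61.64
Round up: n = 62.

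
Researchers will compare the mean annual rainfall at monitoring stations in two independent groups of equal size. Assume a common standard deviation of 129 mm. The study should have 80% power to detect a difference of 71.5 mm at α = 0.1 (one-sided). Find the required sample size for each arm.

30 per group

For two equal groups, n per group = 2·((z_α + z_β)·σ/δ)².
z_α = 1.282; z_β = 0.842 (power 80%).
n = 2 × (2.124 × 129 / 71.5)² = 2 × 14.69 = 29.38
Round up: n = 30 per group.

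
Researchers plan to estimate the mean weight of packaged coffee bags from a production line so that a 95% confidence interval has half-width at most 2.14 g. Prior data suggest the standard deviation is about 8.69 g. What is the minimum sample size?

n = 64

For a mean, the margin of error is E = z·σ/√n, so n = (zσ/E)².
At 95% confidence, z = 1.960.
n = (1.960 × 8.69 / 2.14)² = 63.35
Round up: n = 64.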